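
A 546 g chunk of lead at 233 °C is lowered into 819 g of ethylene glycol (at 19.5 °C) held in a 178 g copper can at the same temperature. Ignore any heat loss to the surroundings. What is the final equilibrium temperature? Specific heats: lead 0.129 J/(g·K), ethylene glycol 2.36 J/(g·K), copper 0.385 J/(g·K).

T_f ≈ 26.8 °C

Setting the total heat transfer to zero:
546*0.129*(T − 233) + 819*2.36*(T − 19.5) + 178*0.385*(T − 19.5) = 0
70.43(T − 233) + 1932.8(T − 19.5) + 68.53(T − 19.5) = 0
(70.43 + 1932.8 + 68.53) T = 70.43*233 + 1932.8*19.5 + 68.53*19.5
T ≈ 26.76 °C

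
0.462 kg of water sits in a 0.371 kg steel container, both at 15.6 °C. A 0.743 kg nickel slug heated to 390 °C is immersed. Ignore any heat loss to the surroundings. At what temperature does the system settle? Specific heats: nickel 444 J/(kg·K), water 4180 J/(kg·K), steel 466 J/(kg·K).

With ΣQ=0 the equilibrium temperature is the m·c-weighted mean:
T_f = (329.89·390 + 1931.2·15.6 + 172.89·15.6) / (329.89 + 1931.2 + 172.89)
    = 161481 / 2433.9 ≈ 66.35 °C

T_f ≈ 66.3 °C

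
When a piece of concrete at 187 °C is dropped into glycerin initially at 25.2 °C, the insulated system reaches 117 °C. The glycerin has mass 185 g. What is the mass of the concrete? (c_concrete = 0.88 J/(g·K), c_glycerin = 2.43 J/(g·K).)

m ≈ 670 g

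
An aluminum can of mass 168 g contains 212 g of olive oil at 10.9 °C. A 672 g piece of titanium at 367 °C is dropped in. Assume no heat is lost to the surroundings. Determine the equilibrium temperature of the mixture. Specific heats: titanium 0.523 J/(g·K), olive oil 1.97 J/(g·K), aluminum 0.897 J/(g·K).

T_f is the heat-capacity-weighted average of the initial temperatures:
T_f = (351.46×367 + 417.64×10.9 + 150.7×10.9) / (351.46 + 417.64 + 150.7)
    = 135179 / 919.79 ≈ 146.97 °C

T_f ≈ 147.0 °C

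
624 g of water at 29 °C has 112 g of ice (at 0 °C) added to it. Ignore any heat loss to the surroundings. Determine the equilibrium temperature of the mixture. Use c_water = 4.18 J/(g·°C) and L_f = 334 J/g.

T_f ≈ 12.4 °C

Energy conservation, ΣQ = 0:
melt ice: 112·334 = 37408; warm the meltwater: 468.16 T; water cools: 624·4.18·(T − 29) = 2608.3(T − 29)
3076.5 T = 75641 − 37408 = 38233
T ≈ 12.43 °C (positive, so assuming full melt was valid).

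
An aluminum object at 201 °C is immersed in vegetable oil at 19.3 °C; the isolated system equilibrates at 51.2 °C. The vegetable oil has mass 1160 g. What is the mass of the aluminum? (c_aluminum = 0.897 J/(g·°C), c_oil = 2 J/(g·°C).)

m ≈ 551 g

|Q_aluminum| = |Q_oil|:
m·0.897·(201 − 51.2) = 1160·2·(51.2 − 19.3)
134.37 m = 74008  ⇒  m ≈ 550.8 g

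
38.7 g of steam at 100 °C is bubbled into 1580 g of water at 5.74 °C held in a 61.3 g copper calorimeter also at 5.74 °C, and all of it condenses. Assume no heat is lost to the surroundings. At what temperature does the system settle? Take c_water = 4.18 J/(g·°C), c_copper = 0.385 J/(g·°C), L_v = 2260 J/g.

T_f ≈ 20.9 °C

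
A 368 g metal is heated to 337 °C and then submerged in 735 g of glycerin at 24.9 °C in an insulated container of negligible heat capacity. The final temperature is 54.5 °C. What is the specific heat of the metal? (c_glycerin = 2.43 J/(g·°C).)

c ≈ 0.509 J/(g·°C)

Taking heat into each body as positive, Σ m c ΔT = 0:
368×c×(54.5 − 337) + 735×2.43×(54.5 − 24.9) = 0
-103960 c = -52867
c = -52867/-103960 ≈ 0.5085 J/(g·°C)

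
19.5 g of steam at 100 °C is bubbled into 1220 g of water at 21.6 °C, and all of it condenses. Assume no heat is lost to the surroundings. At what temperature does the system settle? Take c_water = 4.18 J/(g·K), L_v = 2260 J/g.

T_f ≈ 31.3 °C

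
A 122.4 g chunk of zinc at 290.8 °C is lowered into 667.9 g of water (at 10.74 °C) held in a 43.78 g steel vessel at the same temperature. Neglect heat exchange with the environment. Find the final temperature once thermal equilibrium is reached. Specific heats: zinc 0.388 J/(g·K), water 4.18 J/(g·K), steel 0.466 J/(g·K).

Net heat exchanged in the isolated system is zero:
122.4*0.388*(T − 290.8) + 667.9*4.18*(T − 10.74) + 43.78*0.466*(T − 10.74) = 0
47.49(T − 290.8) + 2791.8(T − 10.74) + 20.4(T − 10.74) = 0
(47.49 + 2791.8 + 20.4) T = 47.49*290.8 + 2791.8*10.74 + 20.4*10.74
T = 44014 / 2859.7 = 15.4 °C

T_f ≈ 15.4 °C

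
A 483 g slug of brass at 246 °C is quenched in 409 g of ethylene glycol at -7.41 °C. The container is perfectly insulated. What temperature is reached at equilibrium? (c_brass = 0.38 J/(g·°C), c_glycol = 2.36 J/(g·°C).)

Taking heat into each body as positive, Σ m c ΔT = 0:
483×0.38×(T − 246) + 409×2.36×(T − (-7.41)) = 0
183.54(T − 246) + 965.24(T − (-7.41)) = 0
1148.8 T = 37998
T = 37998 / 1148.8 = 33.1 °C

T_f ≈ 33.1 °C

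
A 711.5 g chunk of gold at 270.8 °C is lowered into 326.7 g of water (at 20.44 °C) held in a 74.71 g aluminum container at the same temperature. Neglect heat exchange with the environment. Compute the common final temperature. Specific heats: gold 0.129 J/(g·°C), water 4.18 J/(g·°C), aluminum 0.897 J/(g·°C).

T_f ≈ 35.5 °C

Net heat exchanged in the isolated system is zero:
711.5*0.129*(T − 270.8) + 326.7*4.18*(T − 20.44) + 74.71*0.897*(T − 20.44) = 0
1524.4 T = 54138
T ≈ 35.51 °C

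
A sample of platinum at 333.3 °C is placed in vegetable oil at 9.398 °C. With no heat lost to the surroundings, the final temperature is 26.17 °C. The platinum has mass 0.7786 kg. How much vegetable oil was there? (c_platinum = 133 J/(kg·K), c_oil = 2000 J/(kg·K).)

m ≈ 0.948 kg

|Q_platinum| = |Q_oil|:
0.7786·133·(333.3 − 26.17) = m·2000·(26.17 − 9.398)
33544 m = 31804  ⇒  m ≈ 0.9481 kg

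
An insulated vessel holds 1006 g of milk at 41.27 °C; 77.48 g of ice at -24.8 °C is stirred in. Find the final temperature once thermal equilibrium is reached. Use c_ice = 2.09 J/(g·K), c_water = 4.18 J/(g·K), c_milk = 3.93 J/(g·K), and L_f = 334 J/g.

T_f ≈ 31.2 °C

Conservation of energy gives ΣQ = 0:
ice -24.8→0 °C: 77.48×2.09×24.8 = 4015.9; latent heat to melt: 77.48×334 = 25878; meltwater 0→T: 77.48×4.18×T = 323.87 T; milk cools: 1006×3.93×(T − 41.27) = 3953.6(T − 41.27)
4277.4 T = 163164 − 29894 = 133270
T ≈ 31.16 °C — above 0 °C, consistent with complete melting.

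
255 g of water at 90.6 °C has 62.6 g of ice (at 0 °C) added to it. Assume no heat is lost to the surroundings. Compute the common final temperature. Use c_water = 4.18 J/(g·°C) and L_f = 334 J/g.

T_f ≈ 57.0 °C

Heat gained plus heat lost sum to zero:
melt ice: 62.6·334 = 20908
  meltwater 0→T: 62.6·4.18·T = 261.67 T
  water cools: 255·4.18·(T − 90.6) = 1065.9(T − 90.6)
1327.6 T = 96571 − 20908 = 75662
T ≈ 56.99 °C. Since T > 0 °C, the all-ice-melts assumption holds.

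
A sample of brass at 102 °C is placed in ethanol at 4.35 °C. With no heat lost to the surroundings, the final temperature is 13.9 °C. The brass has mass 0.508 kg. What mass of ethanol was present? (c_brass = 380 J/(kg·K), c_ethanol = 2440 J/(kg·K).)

m ≈ 0.73 kg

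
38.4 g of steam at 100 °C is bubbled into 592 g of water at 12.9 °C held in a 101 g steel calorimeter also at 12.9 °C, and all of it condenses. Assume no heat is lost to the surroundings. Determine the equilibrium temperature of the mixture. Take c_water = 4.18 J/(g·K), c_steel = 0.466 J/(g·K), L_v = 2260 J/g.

T_f ≈ 50.5 °C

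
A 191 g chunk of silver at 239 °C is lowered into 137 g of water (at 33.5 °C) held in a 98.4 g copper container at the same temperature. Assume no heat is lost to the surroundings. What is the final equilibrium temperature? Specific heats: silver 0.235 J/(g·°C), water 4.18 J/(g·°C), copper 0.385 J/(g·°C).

Let T be the final temperature. ΣQ_i = 0:
191×0.235×(T − 239) + 137×4.18×(T − 33.5) + 98.4×0.385×(T − 33.5) = 0
44.88(T − 239) + 572.66(T − 33.5) + 37.88(T − 33.5) = 0
655.43 T = 31181
T = 31181 / 655.43 = 47.6 °C

T_f ≈ 47.6 °C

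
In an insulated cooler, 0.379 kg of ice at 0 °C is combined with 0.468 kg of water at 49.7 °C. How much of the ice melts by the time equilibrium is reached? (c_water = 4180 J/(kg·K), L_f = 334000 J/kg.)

m_melted ≈ 0.291 kg

Water can give up m c ΔT = 0.468×4180×49.7 = 97225 J before reaching 0 °C.
To melt every bit of ice: 0.379×334000 = 126586 J.
That's not enough to melt it all — equilibrium is at 0 °C with ice remaining.
m_melted×334000 = 97225  ⇒  m_melted ≈ 0.2911 kg.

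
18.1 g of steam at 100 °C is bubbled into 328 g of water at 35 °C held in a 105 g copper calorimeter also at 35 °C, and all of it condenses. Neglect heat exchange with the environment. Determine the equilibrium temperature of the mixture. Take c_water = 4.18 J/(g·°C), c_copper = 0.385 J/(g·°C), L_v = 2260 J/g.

T_f ≈ 65.8 °C

Let T be the final temperature. ΣQ_i = 0:
condense steam: −18.1·2260 = −40906; condensate cools 100→T: 18.1·4.18·(T − 100) = 75.66(T − 100); original water: 1371(T − 35); cup: 40.43(T − 35)
1487.1 T = 40906 + 7565.8 + 49401 = 97873
T ≈ 65.81 °C (< 100 °C, so full condensation is consistent).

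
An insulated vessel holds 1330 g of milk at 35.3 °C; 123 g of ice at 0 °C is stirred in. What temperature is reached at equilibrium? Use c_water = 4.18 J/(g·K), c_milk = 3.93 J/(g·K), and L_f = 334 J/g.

Energy conservation, ΣQ = 0:
fusion: m_ice L_f = 123×334 = 41082; meltwater 0→T: 123×4.18×T = 514.14 T; milk cools: 1330×3.93×(T − 35.3) = 5226.9(T − 35.3)
5741 T = 184510 − 41082 = 143428
T ≈ 24.98 °C. Since T > 0 °C, the all-ice-melts assumption holds.

T_f ≈ 25.0 °C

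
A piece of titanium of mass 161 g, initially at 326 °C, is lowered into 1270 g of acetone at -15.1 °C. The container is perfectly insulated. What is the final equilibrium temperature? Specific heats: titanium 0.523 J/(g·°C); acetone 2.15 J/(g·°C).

Setting the total heat transfer to zero:
161*0.523*(T − 326) + 1270*2.15*(T − (-15.1)) = 0
2814.7 T = -13780
T = -13780 / 2814.7 = -4.9 °C

T_f ≈ -4.9 °C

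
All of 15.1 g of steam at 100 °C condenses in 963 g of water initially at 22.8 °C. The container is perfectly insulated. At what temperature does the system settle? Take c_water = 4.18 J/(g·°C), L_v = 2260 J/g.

T_f ≈ 32.3 °C

Energy conservation, ΣQ = 0:
steam→water at 100 °C releases m L_v = 15.1·2260 = 34126; condensed water 100 °C→T: 63.12(T − 100); original water: 4025.3(T − 22.8)
4088.5 T = 34126 + 6311.8 + 91778 = 132216
T ≈ 32.34 °C (< 100 °C, so full condensation is consistent).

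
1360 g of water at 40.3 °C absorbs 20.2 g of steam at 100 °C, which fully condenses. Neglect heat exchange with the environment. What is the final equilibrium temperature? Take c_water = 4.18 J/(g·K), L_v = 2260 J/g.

T_f ≈ 49.1 °C

Taking heat into each body as positive, Σ m c ΔT = 0:
condense steam: −20.2×2260 = −45652
  condensate cools 100→T: 20.2×4.18×(T − 100) = 84.44(T − 100)
  original water: 5684.8(T − 40.3)
5769.2 T = 45652 + 8443.6 + 229097 = 283193
T ≈ 49.09 °C — below 100 °C, confirming all the steam condensed.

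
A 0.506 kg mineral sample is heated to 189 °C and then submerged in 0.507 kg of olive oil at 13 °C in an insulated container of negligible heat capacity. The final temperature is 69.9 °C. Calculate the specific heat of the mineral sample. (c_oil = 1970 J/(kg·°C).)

m_s c (T_s − T_f) = m_oil c_oil (T_f − T_0):
0.506·c·(189 − 69.9) = 0.507·1970·(69.9 − 13)
60.26 c = 56831  ⇒  c ≈ 943 J/(kg·°C)

c ≈ 943 J/(kg·°C)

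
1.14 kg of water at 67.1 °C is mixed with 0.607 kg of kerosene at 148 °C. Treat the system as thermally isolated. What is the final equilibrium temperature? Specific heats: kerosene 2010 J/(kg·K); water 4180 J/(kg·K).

T_f ≈ 83.6 °C

T_f is the heat-capacity-weighted average of the initial temperatures:
T_f = (1220.1*148 + 4765.2*67.1) / (1220.1 + 4765.2)
    = 500315 / 5985.3 ≈ 83.59 °C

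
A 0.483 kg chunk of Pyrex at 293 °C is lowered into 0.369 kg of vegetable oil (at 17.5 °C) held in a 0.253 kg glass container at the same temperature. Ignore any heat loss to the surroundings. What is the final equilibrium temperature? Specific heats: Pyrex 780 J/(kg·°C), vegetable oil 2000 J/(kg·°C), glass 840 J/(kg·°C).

T_f ≈ 95.7 °C

Heat gained plus heat lost sum to zero:
0.483×780×(T − 293) + 0.369×2000×(T − 17.5) + 0.253×840×(T − 17.5) = 0
376.74(T − 293) + 738(T − 17.5) + 212.52(T − 17.5) = 0
(376.74 + 738 + 212.52) T = 376.74×293 + 738×17.5 + 212.52×17.5
T = 127019/1327.3 ≈ 95.70 °C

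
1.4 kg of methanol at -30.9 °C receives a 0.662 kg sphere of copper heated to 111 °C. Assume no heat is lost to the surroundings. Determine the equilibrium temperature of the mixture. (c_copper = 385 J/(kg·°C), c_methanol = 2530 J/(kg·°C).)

Set heat shed by the hot body equal to heat absorbed by the cold body:
0.662*385*(111 − T) = 1.4*2530*(T − (-30.9))
254.87(111 − T) = 3542(T − (-30.9))
3796.9 T = -81157  ⇒  T ≈ -21.37 °C

T_f ≈ -21.4 °C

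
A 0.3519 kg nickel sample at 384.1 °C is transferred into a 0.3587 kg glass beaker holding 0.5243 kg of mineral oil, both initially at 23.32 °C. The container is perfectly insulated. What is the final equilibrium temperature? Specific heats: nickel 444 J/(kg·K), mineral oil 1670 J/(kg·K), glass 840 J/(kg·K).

Conservation of energy gives ΣQ = 0:
0.3519×444×(T − 384.1) + 0.5243×1670×(T − 23.32) + 0.3587×840×(T − 23.32) = 0
156.24(T − 384.1) + 875.58(T − 23.32) + 301.31(T − 23.32) = 0
(156.24 + 875.58 + 301.31) T = 156.24×384.1 + 875.58×23.32 + 301.31×23.32
T = 87458/1333.1 ≈ 65.60 °C

T_f ≈ 65.6 °C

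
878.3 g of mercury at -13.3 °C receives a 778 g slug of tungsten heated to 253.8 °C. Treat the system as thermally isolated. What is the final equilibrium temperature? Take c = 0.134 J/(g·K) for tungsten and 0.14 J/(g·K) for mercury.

Taking heat into each body as positive, Σ m c ΔT = 0:
778×0.134×(T − 253.8) + 878.3×0.14×(T − (-13.3)) = 0
227.21 T = 24824
T = 24824/227.21 ≈ 109.25 °C

T_f ≈ 109.3 °C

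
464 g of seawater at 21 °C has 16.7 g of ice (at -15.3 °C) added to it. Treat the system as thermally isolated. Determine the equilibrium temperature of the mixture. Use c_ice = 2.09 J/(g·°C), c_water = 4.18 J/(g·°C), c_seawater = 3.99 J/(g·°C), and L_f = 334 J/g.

Taking heat into each body as positive, Σ m c ΔT = 0:
warm ice to 0 °C: 16.7×2.09×(0 − (-15.3)) = 534.02
  melt ice: 16.7×334 = 5577.8
  meltwater 0→T: 16.7×4.18×T = 69.81 T
  seawater cools: 464×3.99×(T − 21) = 1851.4(T − 21)
1921.2 T = 38879 − 6111.8 = 32767
T ≈ 17.06 °C (positive, so assuming full melt was valid).

T_f ≈ 17.1 °C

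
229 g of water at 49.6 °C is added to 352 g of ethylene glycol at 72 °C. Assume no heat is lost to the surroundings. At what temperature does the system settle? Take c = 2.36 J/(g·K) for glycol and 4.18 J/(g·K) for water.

T_f ≈ 60.0 °C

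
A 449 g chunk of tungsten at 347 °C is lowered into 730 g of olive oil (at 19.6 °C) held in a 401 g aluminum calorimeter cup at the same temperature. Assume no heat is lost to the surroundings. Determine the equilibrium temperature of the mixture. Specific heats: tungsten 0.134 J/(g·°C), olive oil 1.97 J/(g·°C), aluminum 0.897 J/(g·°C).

T_f ≈ 30.2 °C

With ΣQ=0 the equilibrium temperature is the m·c-weighted mean:
T_f = (60.17*347 + 1438.1*19.6 + 359.7*19.6) / (60.17 + 1438.1 + 359.7)
    = 56114 / 1858 ≈ 30.20 °C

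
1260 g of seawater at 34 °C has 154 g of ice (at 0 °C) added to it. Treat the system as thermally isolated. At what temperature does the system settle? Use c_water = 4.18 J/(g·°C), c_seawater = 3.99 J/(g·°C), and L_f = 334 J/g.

T_f ≈ 21.1 °C

Let T be the final temperature. ΣQ_i = 0:
fusion: m_ice L_f = 154·334 = 51436
  warm the meltwater: 643.72 T
  seawater cools: 1260·3.99·(T − 34) = 5027.4(T − 34)
5671.1 T = 170932 − 51436 = 119496
T ≈ 21.07 °C. Since T > 0 °C, the all-ice-melts assumption holds.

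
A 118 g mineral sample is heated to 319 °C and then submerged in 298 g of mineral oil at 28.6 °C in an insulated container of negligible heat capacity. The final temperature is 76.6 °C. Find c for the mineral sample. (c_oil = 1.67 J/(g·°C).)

c ≈ 0.835 J/(g·°C)

Heat lost by the mineral sample = heat gained by the oil:
118×c×(319 − 76.6) = 298×1.67×(76.6 − 28.6)
28603 c = 23888  ⇒  c ≈ 0.8351 J/(g·°C)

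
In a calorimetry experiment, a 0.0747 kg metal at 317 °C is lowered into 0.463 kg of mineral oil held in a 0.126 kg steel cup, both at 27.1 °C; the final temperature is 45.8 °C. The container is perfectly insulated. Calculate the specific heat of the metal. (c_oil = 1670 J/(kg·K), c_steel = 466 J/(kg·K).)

Heat gained plus heat lost sum to zero:
0.0747·c·(45.8 − 317) + 0.463·1670·(45.8 − 27.1) + 0.126·466·(45.8 − 27.1) = 0
-20.26 c = -15557
c = -15557/-20.26 ≈ 767.9 J/(kg·K)

c ≈ 768 J/(kg·K)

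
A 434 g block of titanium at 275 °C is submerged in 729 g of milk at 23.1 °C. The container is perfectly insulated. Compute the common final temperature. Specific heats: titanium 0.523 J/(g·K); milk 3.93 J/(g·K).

T_f ≈ 41.6 °C

Set heat shed by the hot body equal to heat absorbed by the cold body:
434×0.523×(275 − T) = 729×3.93×(T − 23.1)
226.98(275 − T) = 2865(T − 23.1)
3092 T = 128601  ⇒  T ≈ 41.59 °C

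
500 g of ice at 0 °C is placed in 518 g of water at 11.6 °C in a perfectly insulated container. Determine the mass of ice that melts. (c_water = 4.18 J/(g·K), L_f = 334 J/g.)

m_melted ≈ 75.2 g

Water can give up m c ΔT = 518·4.18·11.6 = 25117 J before reaching 0 °C.
To melt every bit of ice: 500·334 = 167000 J.
25117 J < 167000 J, so only part of the ice melts and the system sits at 0 °C.
m_melt = 25117 / L_f = 75.2 g.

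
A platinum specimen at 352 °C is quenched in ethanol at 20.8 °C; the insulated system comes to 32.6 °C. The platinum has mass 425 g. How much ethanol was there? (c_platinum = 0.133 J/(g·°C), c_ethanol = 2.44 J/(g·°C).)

Heat lost by the platinum = heat gained by the ethanol:
425·0.133·(352 − 32.6) = m·2.44·(32.6 − 20.8)
28.79 m = 18054  ⇒  m ≈ 627.1 g

m ≈ 627 g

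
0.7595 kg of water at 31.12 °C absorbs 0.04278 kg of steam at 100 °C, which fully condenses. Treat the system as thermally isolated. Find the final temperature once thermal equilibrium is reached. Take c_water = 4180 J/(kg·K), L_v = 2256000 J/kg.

T_f ≈ 63.6 °C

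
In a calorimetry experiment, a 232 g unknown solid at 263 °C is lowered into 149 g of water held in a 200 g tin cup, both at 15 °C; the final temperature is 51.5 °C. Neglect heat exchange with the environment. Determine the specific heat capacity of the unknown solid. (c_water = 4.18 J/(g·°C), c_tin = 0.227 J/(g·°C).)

c ≈ 0.497 J/(g·°C)

Energy conservation, ΣQ = 0:
232×c×(51.5 − 263) + 149×4.18×(51.5 − 15) + 200×0.227×(51.5 − 15) = 0
-49068 c = -24390
c = -24390/-49068 ≈ 0.4971 J/(g·°C)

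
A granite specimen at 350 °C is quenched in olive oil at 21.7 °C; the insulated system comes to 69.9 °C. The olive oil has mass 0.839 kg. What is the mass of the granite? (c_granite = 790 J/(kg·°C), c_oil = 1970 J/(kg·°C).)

Energy conservation, ΣQ = 0:
m×790×(69.9 − 350) + 0.839×1970×(69.9 − 21.7) = 0
-221279 m = -79666
m = -79666/-221279 ≈ 0.36 kg

m ≈ 0.36 kg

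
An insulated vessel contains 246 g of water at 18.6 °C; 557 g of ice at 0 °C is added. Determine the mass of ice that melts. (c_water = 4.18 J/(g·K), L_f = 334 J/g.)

Cooling the water to 0 °C releases 246·4.18·18.6 = 19126 J.
To melt every bit of ice: 557·334 = 186038 J.
Since 19126 < 186038 J, not all the ice melts; equilibrium is at 0 °C.
m_melted·334 = 19126  ⇒  m_melted ≈ 57.26 g.

m_melted ≈ 57.3 g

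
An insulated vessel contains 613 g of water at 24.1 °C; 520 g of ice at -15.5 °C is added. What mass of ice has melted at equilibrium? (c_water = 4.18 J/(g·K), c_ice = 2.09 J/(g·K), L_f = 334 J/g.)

Heat available from the water dropping to 0 °C: 613×4.18×24.1 = 61752 J.
Of that, 520×2.09×15.5 = 16845 J goes to bring the ice to 0 °C, leaving 44907 J.
Melting all 520 g of ice would need 520×334 = 173680 J.
Since 44907 < 173680 J, not all the ice melts; equilibrium is at 0 °C.
Mass melted = 44907/334 ≈ 134.5 g.

m_melted ≈ 134 g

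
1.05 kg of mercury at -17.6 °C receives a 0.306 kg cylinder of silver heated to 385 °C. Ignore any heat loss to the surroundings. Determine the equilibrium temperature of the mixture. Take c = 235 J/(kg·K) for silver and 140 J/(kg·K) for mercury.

T_f ≈ 114.7 °C

Conservation of energy gives ΣQ = 0:
0.306×235×(T − 385) + 1.05×140×(T − (-17.6)) = 0
(71.91 + 147) T = 71.91×385 + 147×(-17.6)
T ≈ 114.65 °C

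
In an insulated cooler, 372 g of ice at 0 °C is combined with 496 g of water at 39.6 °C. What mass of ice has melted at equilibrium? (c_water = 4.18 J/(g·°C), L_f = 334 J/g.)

m_melted ≈ 246 g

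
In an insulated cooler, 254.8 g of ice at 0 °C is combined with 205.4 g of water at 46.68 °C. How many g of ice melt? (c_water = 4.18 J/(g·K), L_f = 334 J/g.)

Water can give up m c ΔT = 205.4·4.18·46.68 = 40078 J before reaching 0 °C.
Melting all 254.8 g of ice would need 254.8·334 = 85103 J.
40078 J < 85103 J, so only part of the ice melts and the system sits at 0 °C.
Mass melted = 40078/334 ≈ 120 g.

m_melted ≈ 120 g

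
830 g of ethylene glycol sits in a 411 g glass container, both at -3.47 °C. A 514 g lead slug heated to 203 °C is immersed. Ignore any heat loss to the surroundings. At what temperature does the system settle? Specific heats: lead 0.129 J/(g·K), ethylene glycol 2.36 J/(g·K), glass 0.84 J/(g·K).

T_f ≈ 2.3 °C

Setting the total heat transfer to zero:
514×0.129×(T − 203) + 830×2.36×(T − (-3.47)) + 411×0.84×(T − (-3.47)) = 0
(66.31 + 1958.8 + 345.24) T = 66.31×203 + 1958.8×(-3.47) + 345.24×(-3.47)
T = 5465.1/2370.3 ≈ 2.31 °C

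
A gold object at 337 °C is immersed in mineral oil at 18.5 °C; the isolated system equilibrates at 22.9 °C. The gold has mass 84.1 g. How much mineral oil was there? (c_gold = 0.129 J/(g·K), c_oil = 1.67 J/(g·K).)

m ≈ 464 g

Heat lost by the gold = heat gained by the oil:
84.1×0.129×(337 − 22.9) = m×1.67×(22.9 − 18.5)
7.348 m = 3407.6  ⇒  m ≈ 463.8 g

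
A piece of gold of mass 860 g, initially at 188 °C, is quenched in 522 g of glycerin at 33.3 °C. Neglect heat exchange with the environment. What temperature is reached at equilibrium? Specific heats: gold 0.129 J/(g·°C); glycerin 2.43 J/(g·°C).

Energy conservation, ΣQ = 0:
860*0.129*(T − 188) + 522*2.43*(T − 33.3) = 0
110.94(T − 188) + 1268.5(T − 33.3) = 0
1379.4 T = 63096
T = 63096 / 1379.4 = 45.7 °C

T_f ≈ 45.7 °C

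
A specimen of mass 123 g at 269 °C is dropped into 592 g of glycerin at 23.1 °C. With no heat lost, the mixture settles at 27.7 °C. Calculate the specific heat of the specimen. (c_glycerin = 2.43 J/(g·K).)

c ≈ 0.223 J/(g·K)

Net heat exchanged in the isolated system is zero:
123·c·(27.7 − 269) + 592·2.43·(27.7 − 23.1) = 0
-29680 c = -6617.4
c = -6617.4/-29680 ≈ 0.223 J/(g·K)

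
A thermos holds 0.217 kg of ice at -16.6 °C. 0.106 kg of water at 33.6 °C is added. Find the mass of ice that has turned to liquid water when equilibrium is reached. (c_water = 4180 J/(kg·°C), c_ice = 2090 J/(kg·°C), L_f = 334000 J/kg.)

Cooling the water to 0 °C releases 0.106·4180·33.6 = 14887 J.
Warming the ice to 0 °C takes 0.217·2090·16.6 = 7528.6 J, leaving 7358.9 J for melting.
Fully melting the ice requires m_ice L_f = 0.217·334000 = 72478 J.
7358.9 J < 72478 J, so only part of the ice melts and the system sits at 0 °C.
m_melted·334000 = 7358.9  ⇒  m_melted ≈ 0.02203 kg.

m_melted ≈ 0.022 kg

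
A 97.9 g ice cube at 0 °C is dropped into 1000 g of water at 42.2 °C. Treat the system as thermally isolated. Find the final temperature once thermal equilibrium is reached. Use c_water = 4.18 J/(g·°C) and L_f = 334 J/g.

Taking heat into each body as positive, Σ m c ΔT = 0:
fusion: m_ice L_f = 97.9·334 = 32699; warm the meltwater: 409.22 T; water: 4180(T − 42.2)
4589.2 T = 176396 − 32699 = 143697
T ≈ 31.31 °C — above 0 °C, consistent with complete melting.

T_f ≈ 31.3 °C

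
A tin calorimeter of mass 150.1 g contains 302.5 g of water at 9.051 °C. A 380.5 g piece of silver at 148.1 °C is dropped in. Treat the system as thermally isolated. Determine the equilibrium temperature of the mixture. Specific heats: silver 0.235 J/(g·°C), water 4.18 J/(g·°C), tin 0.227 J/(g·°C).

Net heat exchanged in the isolated system is zero:
380.5*0.235*(T − 148.1) + 302.5*4.18*(T − 9.051) + 150.1*0.227*(T − 9.051) = 0
89.42(T − 148.1) + 1264.4(T − 9.051) + 34.07(T − 9.051) = 0
(89.42 + 1264.4 + 34.07) T = 89.42*148.1 + 1264.4*9.051 + 34.07*9.051
T = 24996 / 1387.9 = 18 °C

T_f ≈ 18.0 °C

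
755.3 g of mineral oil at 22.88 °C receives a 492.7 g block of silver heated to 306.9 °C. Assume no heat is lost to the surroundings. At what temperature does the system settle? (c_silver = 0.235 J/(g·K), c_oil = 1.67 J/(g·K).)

T_f ≈ 46.8 °C

Set heat shed by the hot body equal to heat absorbed by the cold body:
492.7*0.235*(306.9 − T) = 755.3*1.67*(T − 22.88)
115.78(306.9 − T) = 1261.4(T − 22.88)
1377.1 T = 64394  ⇒  T ≈ 46.76 °C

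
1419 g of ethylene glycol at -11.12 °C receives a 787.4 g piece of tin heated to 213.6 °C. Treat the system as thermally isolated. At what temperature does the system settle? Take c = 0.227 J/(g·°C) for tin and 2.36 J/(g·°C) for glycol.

T_f ≈ 0.3 °C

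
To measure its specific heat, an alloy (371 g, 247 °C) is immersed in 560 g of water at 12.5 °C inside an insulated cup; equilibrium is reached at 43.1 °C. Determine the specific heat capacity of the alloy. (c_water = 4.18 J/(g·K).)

c ≈ 0.947 J/(g·K)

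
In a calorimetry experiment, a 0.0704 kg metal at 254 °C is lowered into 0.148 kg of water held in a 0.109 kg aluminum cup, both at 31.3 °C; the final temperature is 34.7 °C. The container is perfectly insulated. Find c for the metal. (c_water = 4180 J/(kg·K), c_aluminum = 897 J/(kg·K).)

c ≈ 158 J/(kg·K)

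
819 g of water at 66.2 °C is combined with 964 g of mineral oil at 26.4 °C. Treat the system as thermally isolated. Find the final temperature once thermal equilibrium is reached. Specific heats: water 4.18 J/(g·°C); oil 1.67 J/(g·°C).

T_f ≈ 53.5 °C

With ΣQ=0 the equilibrium temperature is the m·c-weighted mean:
T_f = (3423.4·66.2 + 1609.9·26.4) / (3423.4 + 1609.9)
    = 269131 / 5033.3 ≈ 53.47 °C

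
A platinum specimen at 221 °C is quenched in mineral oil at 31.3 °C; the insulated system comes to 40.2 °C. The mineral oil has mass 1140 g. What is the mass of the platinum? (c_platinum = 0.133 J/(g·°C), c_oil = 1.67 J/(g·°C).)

m ≈ 705 g

Heat lost by the platinum = heat gained by the oil:
m·0.133·(221 − 40.2) = 1140·1.67·(40.2 − 31.3)
24.05 m = 16944  ⇒  m ≈ 704.6 g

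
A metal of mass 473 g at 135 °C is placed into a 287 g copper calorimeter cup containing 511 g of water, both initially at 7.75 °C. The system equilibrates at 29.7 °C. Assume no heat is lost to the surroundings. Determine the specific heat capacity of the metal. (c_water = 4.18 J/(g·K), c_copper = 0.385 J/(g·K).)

Let T be the final temperature. ΣQ_i = 0:
473×c×(29.7 − 135) + 511×4.18×(29.7 − 7.75) + 287×0.385×(29.7 − 7.75) = 0
-49807 c = -49310
c = -49310/-49807 ≈ 0.99 J/(g·K)

c ≈ 0.99 J/(g·K)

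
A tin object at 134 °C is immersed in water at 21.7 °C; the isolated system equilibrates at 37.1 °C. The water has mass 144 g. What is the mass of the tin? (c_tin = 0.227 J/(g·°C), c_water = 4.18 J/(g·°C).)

m ≈ 421 g

Let T be the final temperature. ΣQ_i = 0:
m×0.227×(37.1 − 134) + 144×4.18×(37.1 − 21.7) = 0
-22 m = -9269.6
m = -9269.6/-22 ≈ 421.4 g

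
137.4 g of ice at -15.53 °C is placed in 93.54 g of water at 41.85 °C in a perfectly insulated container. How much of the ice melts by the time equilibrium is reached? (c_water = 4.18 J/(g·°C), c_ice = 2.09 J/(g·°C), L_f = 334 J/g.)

m_melted ≈ 35.6 g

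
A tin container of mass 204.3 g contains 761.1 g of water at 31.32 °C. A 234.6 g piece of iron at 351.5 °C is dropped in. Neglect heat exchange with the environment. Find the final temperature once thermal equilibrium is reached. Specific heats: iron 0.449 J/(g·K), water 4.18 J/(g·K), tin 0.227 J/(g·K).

T_f ≈ 41.4 °C

Conservation of energy gives ΣQ = 0:
234.6×0.449×(T − 351.5) + 761.1×4.18×(T − 31.32) + 204.3×0.227×(T − 31.32) = 0
(105.34 + 3181.4 + 46.38) T = 105.34×351.5 + 3181.4×31.32 + 46.38×31.32
T = 138119/3333.1 ≈ 41.44 °C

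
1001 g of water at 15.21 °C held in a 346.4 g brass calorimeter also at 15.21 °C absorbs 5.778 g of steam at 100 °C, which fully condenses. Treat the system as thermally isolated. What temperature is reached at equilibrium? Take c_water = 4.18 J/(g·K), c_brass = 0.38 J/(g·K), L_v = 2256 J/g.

Energy balance with sensible and latent terms:
latent heat released on condensation: 5.778·2256 = 13035
  condensate cools 100→T: 5.778·4.18·(T − 100) = 24.15(T − 100)
  original water: 4184.2(T − 15.21)
  cup: 131.63(T − 15.21)
4340 T = 13035 + 2415.2 + 65644 = 81094
T ≈ 18.69 °C (< 100 °C, so full condensation is consistent).

T_f ≈ 18.7 °C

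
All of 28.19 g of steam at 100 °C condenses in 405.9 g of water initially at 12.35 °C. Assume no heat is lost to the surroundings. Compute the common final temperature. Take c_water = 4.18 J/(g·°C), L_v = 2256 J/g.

T_f ≈ 53.1 °C

Net heat exchanged in the isolated system is zero:
condense steam: −28.19×2256 = −63597
  condensed water 100 °C→T: 117.83(T − 100)
  water warms: 405.9×4.18×(T − 12.35) = 1696.7(T − 12.35)
1814.5 T = 63597 + 11783 + 20954 = 96334
T ≈ 53.09 °C (< 100 °C, so full condensation is consistent).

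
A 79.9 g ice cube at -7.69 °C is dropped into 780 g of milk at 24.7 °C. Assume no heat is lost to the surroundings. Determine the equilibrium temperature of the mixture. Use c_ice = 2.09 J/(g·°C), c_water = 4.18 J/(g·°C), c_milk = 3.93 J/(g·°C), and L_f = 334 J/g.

Sum of m c ΔT and latent-heat terms is zero:
warm ice to 0 °C: 79.9×2.09×(0 − (-7.69)) = 1284.2; fusion: m_ice L_f = 79.9×334 = 26687; warm the meltwater: 333.98 T; milk cools: 780×3.93×(T − 24.7) = 3065.4(T − 24.7)
3399.4 T = 75715 − 27971 = 47745
T ≈ 14.05 °C (positive, so assuming full melt was valid).

T_f ≈ 14.0 °C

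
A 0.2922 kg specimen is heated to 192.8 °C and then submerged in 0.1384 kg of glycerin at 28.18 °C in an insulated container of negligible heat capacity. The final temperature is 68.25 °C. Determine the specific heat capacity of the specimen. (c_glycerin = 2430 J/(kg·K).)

Heat lost by the specimen = heat gained by the glycerin:
0.2922×c×(192.8 − 68.25) = 0.1384×2430×(68.25 − 28.18)
36.39 c = 13476  ⇒  c ≈ 370.3 J/(kg·K)

c ≈ 370 J/(kg·K)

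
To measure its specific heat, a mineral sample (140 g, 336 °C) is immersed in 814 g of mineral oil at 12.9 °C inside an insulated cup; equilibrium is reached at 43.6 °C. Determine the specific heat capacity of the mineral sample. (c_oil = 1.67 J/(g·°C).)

c ≈ 1.02 J/(g·°C)

Heat lost by the mineral sample = heat gained by the oil:
140×c×(336 − 43.6) = 814×1.67×(43.6 − 12.9)
40936 c = 41733  ⇒  c ≈ 1.019 J/(g·°C)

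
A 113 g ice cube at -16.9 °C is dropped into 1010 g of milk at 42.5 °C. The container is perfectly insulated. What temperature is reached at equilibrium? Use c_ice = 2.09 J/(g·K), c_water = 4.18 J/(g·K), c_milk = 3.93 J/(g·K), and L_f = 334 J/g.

Taking heat into each body as positive, Σ m c ΔT = 0:
ice -16.9→0 °C: 113×2.09×16.9 = 3991.3; fusion: m_ice L_f = 113×334 = 37742; meltwater 0→T: 113×4.18×T = 472.34 T; milk cools: 1010×3.93×(T − 42.5) = 3969.3(T − 42.5)
4441.6 T = 168695 − 41733 = 126962
T ≈ 28.58 °C — above 0 °C, consistent with complete melting.

T_f ≈ 28.6 °C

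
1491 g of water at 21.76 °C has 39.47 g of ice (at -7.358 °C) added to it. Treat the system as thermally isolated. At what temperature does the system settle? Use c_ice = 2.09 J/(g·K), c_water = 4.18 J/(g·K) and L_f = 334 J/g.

T_f ≈ 19.0 °C

Energy balance with sensible and latent terms:
warm ice to 0 °C: 39.47·2.09·(0 − (-7.358)) = 606.98
  latent heat to melt: 39.47·334 = 13183
  warm the meltwater: 164.98 T
  water cools: 1491·4.18·(T − 21.76) = 6232.4(T − 21.76)
6397.4 T = 135617 − 13790 = 121827
T ≈ 19.04 °C (positive, so assuming full melt was valid).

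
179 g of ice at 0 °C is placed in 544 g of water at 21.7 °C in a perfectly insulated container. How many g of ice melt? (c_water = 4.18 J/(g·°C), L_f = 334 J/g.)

Cooling the water to 0 °C releases 544×4.18×21.7 = 49344 J.
Fully melting the ice requires m_ice L_f = 179×334 = 59786 J.
That's not enough to melt it all — equilibrium is at 0 °C with ice remaining.
m_melted×334 = 49344  ⇒  m_melted ≈ 147.7 g.

m_melted ≈ 148 g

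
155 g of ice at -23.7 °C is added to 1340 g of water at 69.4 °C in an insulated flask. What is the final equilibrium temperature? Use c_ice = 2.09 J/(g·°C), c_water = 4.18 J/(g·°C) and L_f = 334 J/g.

T_f ≈ 52.7 °C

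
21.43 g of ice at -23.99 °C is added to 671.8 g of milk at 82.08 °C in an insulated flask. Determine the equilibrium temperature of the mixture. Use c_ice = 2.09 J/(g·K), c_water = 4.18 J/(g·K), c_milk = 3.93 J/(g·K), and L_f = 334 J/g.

T_f ≈ 76.4 °C

Sum of m c ΔT and latent-heat terms is zero:
warm ice to 0 °C: 21.43×2.09×(0 − (-23.99)) = 1074.5; melt ice: 21.43×334 = 7157.6; meltwater 0→T: 21.43×4.18×T = 89.58 T; milk: 2640.2(T − 82.08)
2729.8 T = 216705 − 8232.1 = 208473
T ≈ 76.37 °C. Since T > 0 °C, the all-ice-melts assumption holds.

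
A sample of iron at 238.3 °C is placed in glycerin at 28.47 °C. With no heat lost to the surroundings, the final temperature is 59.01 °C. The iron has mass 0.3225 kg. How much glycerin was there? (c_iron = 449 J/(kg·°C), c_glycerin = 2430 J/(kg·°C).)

Heat gained plus heat lost sum to zero:
0.3225×449×(59.01 − 238.3) + m×2430×(59.01 − 28.47) = 0
74212 m = 25962
m = 25962/74212 ≈ 0.3498 kg

m ≈ 0.35 kg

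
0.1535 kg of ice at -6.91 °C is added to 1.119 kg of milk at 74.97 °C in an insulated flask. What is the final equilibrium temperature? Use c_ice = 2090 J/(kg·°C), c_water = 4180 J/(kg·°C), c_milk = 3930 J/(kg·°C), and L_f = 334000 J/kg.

Taking heat into each body as positive, Σ m c ΔT = 0:
ice -6.91→0 °C: 0.1535×2090×6.91 = 2216.8
  melt ice: 0.1535×334000 = 51269
  warm the meltwater: 641.63 T
  milk: 4397.7(T − 74.97)
5039.3 T = 329693 − 53486 = 276207
T ≈ 54.81 °C. Since T > 0 °C, the all-ice-melts assumption holds.

T_f ≈ 54.8 °C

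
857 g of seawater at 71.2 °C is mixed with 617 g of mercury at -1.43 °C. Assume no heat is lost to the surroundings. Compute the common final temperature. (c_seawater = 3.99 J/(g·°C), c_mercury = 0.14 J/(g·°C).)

T_f ≈ 69.4 °C

Let T be the final temperature. ΣQ_i = 0:
857·3.99·(T − 71.2) + 617·0.14·(T − (-1.43)) = 0
(3419.4 + 86.38) T = 3419.4·71.2 + 86.38·(-1.43)
T ≈ 69.41 °C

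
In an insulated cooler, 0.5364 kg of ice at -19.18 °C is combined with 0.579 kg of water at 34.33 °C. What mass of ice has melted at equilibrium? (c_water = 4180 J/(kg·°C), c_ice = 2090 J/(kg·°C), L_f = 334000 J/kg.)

m_melted ≈ 0.184 kg

Water can give up m c ΔT = 0.579×4180×34.33 = 83086 J before reaching 0 °C.
Of that, 0.5364×2090×19.18 = 21502 J goes to bring the ice to 0 °C, leaving 61584 J.
To melt every bit of ice: 0.5364×334000 = 179158 J.
Since 61584 < 179158 J, not all the ice melts; equilibrium is at 0 °C.
Mass melted = 61584/334000 ≈ 0.1844 kg.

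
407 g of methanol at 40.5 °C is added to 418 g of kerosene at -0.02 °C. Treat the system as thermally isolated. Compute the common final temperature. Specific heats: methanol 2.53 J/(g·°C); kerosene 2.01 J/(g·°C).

T_f ≈ 22.3 °C

Conservation of energy gives ΣQ = 0:
407×2.53×(T − 40.5) + 418×2.01×(T − (-0.02)) = 0
1029.7(T − 40.5) + 840.18(T − (-0.02)) = 0
(1029.7 + 840.18) T = 1029.7×40.5 + 840.18×(-0.02)
T = 41686/1869.9 ≈ 22.29 °C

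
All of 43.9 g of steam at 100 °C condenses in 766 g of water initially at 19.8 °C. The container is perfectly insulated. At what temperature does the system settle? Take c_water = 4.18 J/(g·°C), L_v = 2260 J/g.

Taking heat into each body as positive, Σ m c ΔT = 0:
latent heat released on condensation: 43.9×2260 = 99214
  condensed water 100 °C→T: 183.5(T − 100)
  original water: 3201.9(T − 19.8)
3385.4 T = 99214 + 18350 + 63397 = 180961
T ≈ 53.45 °C (< 100 °C, so full condensation is consistent).

T_f ≈ 53.5 °C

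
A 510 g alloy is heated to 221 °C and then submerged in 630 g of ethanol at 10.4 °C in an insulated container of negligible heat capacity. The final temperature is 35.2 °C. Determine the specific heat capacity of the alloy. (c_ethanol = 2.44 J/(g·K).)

c ≈ 0.402 J/(g·K)

m_s c (T_s − T_f) = m_ethanol c_ethanol (T_f − T_0):
510×c×(221 − 35.2) = 630×2.44×(35.2 − 10.4)
94758 c = 38123  ⇒  c ≈ 0.4023 J/(g·K)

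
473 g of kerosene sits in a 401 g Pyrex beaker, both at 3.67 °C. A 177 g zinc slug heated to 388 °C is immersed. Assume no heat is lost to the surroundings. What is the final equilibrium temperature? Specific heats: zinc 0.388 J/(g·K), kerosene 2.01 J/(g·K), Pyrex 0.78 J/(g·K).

T_f ≈ 23.5 °C

With ΣQ=0 the equilibrium temperature is the m·c-weighted mean:
T_f = (68.68×388 + 950.73×3.67 + 312.78×3.67) / (68.68 + 950.73 + 312.78)
    = 31283 / 1332.2 ≈ 23.48 °C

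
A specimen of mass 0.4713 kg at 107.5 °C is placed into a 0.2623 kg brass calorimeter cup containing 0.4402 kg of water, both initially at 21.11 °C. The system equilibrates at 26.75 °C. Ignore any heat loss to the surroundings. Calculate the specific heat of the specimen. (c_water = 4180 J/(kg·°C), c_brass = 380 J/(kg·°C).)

c ≈ 287 J/(kg·°C)

Taking heat into each body as positive, Σ m c ΔT = 0:
0.4713·c·(26.75 − 107.5) + 0.4402·4180·(26.75 − 21.11) + 0.2623·380·(26.75 − 21.11) = 0
-38.06 c = -10940
c = -10940/-38.06 ≈ 287.5 J/(kg·°C)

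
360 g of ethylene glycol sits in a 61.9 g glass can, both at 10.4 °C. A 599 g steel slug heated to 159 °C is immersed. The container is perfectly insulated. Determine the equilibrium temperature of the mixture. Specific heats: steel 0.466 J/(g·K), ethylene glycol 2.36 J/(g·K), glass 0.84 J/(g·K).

T_f ≈ 45.5 °C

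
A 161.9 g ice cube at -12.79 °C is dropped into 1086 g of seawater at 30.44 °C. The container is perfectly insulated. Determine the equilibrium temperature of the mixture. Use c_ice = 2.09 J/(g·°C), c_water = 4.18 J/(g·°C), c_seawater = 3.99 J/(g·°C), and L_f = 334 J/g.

T_f ≈ 14.7 °C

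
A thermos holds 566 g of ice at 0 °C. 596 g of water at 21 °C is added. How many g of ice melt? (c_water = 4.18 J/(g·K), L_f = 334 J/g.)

m_melted ≈ 157 g

Cooling the water to 0 °C releases 596×4.18×21 = 52317 J.
Fully melting the ice requires m_ice L_f = 566×334 = 189044 J.
52317 J < 189044 J, so only part of the ice melts and the system sits at 0 °C.
Mass melted = 52317/334 ≈ 156.6 g.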